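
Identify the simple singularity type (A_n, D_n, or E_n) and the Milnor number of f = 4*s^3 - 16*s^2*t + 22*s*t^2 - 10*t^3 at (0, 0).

Type D4, Milnor number mu = 4.

The Hessian of f at 0 is [[0, 0], [0, 0]] with rank 0, so corank 2. A Groebner basis of the Jacobian ideal J(f) in C{s,t} is {t^3, s^2 + t^2/2, s*t - t^2/2}; counting standard monomials gives mu = 4. Corank 2; j^3 = 2*(s - t)*(2*s^2 - 6*s*t + 5*t^2) splits into three distinct lines over C (the quadratic factor has nonzero discriminant), so D_4.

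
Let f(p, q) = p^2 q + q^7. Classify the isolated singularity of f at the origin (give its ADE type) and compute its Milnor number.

The Hessian of f at 0 has rank 0. Corank 2; j^3 = p^2*q has shape L^2 M (L != M), so D-series; mu = 8 gives D_8.

Type D_8, Milnor number mu = 8.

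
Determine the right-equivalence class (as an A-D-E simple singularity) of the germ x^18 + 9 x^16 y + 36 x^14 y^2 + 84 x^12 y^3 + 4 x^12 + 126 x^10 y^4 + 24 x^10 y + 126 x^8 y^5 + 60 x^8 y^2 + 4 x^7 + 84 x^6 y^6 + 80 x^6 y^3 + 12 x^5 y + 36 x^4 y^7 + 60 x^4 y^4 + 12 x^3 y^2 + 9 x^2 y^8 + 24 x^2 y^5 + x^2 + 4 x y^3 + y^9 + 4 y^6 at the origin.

A_8

The Hessian of f at 0 has rank 1. Corank 1: A-series; mu = 8 gives A_8.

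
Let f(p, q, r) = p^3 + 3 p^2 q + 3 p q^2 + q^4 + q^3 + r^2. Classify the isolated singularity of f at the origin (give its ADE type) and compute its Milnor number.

Type E6, Milnor number mu = 6.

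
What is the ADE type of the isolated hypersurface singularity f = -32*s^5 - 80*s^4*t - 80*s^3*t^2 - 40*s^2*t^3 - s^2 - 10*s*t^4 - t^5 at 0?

The Hessian of f at 0 has rank 1. Corank 1: A-series; mu = 4 gives A_4.

A4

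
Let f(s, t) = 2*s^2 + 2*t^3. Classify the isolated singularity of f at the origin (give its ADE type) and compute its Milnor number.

The Hessian of f at 0 has rank 1. Corank 1: A-series; mu = 2 gives A_2.

Type A_{2}, Milnor number mu = 2.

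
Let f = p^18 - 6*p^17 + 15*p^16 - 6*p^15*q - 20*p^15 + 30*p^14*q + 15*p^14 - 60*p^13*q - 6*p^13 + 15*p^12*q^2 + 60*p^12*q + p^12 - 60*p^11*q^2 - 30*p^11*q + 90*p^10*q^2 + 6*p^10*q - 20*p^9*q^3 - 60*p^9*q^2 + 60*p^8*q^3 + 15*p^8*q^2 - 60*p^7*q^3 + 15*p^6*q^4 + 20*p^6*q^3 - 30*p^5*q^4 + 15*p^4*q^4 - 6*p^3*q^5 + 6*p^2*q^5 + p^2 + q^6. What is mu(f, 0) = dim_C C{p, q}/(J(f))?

The Hessian of f at 0 has rank 1. Corank 1: A-series; mu = 5 gives A_5.

5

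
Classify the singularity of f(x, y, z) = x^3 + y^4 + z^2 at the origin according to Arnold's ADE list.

E_{6}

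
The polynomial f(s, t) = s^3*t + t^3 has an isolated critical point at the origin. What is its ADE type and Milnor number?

Type E7, Milnor number mu = 7.

The Hessian of f at 0 is [[0, 0], [0, 0]] with rank 0, so corank 2. A Groebner basis of the Jacobian ideal J(f) in C{s,t} is {s^3 + 3*t^2, s^2*t, t^3}; counting standard monomials gives mu = 7. Corank 2; j^3 = t^3 is a perfect cube, so E-series; the 4-jet and mu = 7 give E_7.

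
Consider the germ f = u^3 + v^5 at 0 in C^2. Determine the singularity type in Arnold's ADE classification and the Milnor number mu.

Type E_{8}, Milnor number mu = 8.

The Hessian of f at 0 has rank 0. Corank 2; j^3 = u^3 is a perfect cube, so E-series; the 5-jet and mu = 8 give E_8.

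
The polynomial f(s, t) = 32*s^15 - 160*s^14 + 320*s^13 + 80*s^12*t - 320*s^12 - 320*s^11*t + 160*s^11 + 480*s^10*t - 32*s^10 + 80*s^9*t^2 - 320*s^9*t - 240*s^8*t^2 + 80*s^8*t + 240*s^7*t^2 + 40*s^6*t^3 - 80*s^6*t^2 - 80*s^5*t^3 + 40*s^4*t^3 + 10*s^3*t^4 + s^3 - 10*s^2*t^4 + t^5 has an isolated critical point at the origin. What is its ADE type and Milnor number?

Type E8, Milnor number mu = 8.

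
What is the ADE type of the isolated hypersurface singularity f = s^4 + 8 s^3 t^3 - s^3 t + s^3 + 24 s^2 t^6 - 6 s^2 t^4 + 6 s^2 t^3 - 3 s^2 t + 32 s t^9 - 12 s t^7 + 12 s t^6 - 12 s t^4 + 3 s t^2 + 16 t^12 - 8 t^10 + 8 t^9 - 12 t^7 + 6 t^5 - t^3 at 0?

E_7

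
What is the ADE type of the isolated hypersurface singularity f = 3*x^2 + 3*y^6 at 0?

The Hessian of f at 0 has rank 1. Corank 1: A-series; mu = 5 gives A_5.

A_{5}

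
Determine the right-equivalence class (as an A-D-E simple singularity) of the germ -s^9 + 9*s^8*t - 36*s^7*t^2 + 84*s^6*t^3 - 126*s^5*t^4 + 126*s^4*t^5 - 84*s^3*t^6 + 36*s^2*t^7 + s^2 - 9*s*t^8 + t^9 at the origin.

The Hessian of f at 0 has rank 1. Corank 1: A-series; mu = 8 gives A_8.

A8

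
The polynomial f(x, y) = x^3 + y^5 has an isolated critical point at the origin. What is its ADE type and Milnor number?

Type E_8, Milnor number mu = 8.

The Hessian of f at 0 has rank 0. Corank 2; j^3 = x^3 is a perfect cube, so E-series; the 5-jet and mu = 8 give E_8.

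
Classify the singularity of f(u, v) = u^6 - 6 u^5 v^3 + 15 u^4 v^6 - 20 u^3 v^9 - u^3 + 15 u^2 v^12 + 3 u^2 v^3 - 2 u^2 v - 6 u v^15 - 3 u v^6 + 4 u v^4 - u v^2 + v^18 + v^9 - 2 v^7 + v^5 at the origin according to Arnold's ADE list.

The Hessian of f at 0 is [[0, 0], [0, 0]] with rank 0, so corank 2. A Groebner basis of the Jacobian ideal J(f) in C{u,v} is {u^2 + u*v + v^4, u^3 + u^2/2 + u*v + v^3 + v^2/2, u^2*v - u^2/3 - 2*u*v/3 - v^3 - v^2/3, u^2/6 + u*v^2 + u*v/3 + v^3 + v^2/6}; counting standard monomials gives mu = 7. Corank 2; j^3 = -u*(u + v)^2 has shape L^2 M (L != M), so D-series; mu = 7 gives D_7.

D_7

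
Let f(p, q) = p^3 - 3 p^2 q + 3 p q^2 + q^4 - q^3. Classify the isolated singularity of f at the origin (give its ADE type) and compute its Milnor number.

The Hessian of f at 0 has rank 0. Corank 2; j^3 = (p - q)^3 is a perfect cube, so E-series; the 4-jet and mu = 6 give E_6.

Type E_{6}, Milnor number mu = 6.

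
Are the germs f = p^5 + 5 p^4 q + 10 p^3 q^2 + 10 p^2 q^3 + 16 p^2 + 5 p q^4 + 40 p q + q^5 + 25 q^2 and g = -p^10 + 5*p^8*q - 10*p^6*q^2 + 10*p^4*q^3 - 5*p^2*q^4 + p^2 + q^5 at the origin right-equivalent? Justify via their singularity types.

The Hessian of f at 0 is [[32, 40], [40, 50]] with rank 1, so corank 1. A Groebner basis of the Jacobian ideal J(f) in C{p,q} is {q^4, p + 5*q/4}; counting standard monomials gives mu = 4. Corank 1: A-series; mu = 4 gives A_4. The Hessian of g at 0 is [[2, 0], [0, 0]] with rank 1, so corank 1. A Groebner basis of the Jacobian ideal J(g) in C{p,q} is {q^4, p}; counting standard monomials gives mu = 4. Corank 1: A-series; mu = 4 gives A_4. Both have type A_4, hence right-equivalent.

Yes.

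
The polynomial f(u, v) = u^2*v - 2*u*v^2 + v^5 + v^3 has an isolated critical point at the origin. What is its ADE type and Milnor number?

Type D6, Milnor number mu = 6.

The Hessian of f at 0 is [[0, 0], [0, 0]] with rank 0, so corank 2. A Groebner basis of the Jacobian ideal J(f) in C{u,v} is {u^2/5 + v^4 - v^2/5, u^3 - v^3, u*v - v^2}; counting standard monomials gives mu = 6. Corank 2; j^3 = v*(u - v)^2 has shape L^2 M (L != M), so D-series; mu = 6 gives D_6.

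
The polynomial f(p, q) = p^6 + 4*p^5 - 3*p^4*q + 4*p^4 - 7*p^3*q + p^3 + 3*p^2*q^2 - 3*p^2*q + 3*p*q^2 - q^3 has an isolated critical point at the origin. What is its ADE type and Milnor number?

Type E7, Milnor number mu = 7.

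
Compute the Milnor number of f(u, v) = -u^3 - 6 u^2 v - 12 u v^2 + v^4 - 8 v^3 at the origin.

6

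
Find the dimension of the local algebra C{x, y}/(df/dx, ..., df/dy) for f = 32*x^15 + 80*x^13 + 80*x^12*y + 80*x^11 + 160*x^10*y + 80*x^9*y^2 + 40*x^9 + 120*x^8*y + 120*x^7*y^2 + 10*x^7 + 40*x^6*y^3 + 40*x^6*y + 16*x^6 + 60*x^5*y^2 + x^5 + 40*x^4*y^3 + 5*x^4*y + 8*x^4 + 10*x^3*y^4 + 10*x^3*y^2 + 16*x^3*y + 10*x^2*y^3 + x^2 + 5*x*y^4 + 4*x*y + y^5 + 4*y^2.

4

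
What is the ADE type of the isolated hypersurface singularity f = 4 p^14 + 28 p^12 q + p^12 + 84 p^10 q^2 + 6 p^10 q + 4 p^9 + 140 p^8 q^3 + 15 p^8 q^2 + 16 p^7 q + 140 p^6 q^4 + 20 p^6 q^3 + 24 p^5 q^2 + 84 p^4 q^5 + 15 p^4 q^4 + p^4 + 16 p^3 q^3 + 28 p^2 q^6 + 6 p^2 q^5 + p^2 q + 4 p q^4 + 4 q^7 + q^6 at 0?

D_{7}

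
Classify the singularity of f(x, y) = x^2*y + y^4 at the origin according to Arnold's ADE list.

D_5

The Hessian of f at 0 has rank 0. Corank 2; j^3 = x^2*y has shape L^2 M (L != M), so D-series; mu = 5 gives D_5.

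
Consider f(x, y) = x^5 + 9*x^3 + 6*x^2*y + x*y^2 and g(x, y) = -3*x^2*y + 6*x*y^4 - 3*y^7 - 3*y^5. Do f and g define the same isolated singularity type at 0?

The Hessian of f at 0 has rank 0. Corank 2; j^3 = x*(3*x + y)^2 has shape L^2 M (L != M), so D-series; mu = 6 gives D_6. The Hessian of g at 0 has rank 0. Corank 2; j^3 = -3*x^2*y has shape L^2 M (L != M), so D-series; mu = 6 gives D_6. Both have type D_6, hence right-equivalent.

Yes.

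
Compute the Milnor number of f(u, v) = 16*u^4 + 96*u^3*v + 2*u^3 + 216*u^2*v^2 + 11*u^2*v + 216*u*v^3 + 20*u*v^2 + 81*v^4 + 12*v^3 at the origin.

5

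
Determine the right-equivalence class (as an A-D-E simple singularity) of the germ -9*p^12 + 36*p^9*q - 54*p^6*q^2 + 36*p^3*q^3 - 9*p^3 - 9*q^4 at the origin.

E6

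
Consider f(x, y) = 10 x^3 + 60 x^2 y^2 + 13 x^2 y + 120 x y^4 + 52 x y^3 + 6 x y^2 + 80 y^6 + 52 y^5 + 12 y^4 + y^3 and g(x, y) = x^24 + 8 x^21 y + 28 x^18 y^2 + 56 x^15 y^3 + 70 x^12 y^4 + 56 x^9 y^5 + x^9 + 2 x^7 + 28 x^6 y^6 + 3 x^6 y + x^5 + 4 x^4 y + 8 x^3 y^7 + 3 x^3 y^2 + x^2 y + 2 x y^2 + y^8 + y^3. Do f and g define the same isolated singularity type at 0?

No.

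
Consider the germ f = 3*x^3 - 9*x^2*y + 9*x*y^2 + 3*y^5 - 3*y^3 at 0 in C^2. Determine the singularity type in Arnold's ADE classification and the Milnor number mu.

Type E_8, Milnor number mu = 8.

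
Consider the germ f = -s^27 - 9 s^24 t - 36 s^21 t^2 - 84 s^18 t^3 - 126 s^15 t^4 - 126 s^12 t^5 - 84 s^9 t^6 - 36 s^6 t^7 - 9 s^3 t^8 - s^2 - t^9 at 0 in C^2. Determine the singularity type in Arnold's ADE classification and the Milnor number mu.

Type A_8, Milnor number mu = 8.

The Hessian of f at 0 is [[-2, 0], [0, 0]] with rank 1, so corank 1. A Groebner basis of the Jacobian ideal J(f) in C{s,t} is {t^8, s}; counting standard monomials gives mu = 8. Corank 1: A-series; mu = 8 gives A_8.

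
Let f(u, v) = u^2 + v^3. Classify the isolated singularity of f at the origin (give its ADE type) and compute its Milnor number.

Type A_{2}, Milnor number mu = 2.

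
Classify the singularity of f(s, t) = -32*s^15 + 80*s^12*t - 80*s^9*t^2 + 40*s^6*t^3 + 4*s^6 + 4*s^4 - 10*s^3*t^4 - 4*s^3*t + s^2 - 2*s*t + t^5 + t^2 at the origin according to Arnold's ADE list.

A_{4}

The Hessian of f at 0 has rank 1. Corank 1: A-series; mu = 4 gives A_4.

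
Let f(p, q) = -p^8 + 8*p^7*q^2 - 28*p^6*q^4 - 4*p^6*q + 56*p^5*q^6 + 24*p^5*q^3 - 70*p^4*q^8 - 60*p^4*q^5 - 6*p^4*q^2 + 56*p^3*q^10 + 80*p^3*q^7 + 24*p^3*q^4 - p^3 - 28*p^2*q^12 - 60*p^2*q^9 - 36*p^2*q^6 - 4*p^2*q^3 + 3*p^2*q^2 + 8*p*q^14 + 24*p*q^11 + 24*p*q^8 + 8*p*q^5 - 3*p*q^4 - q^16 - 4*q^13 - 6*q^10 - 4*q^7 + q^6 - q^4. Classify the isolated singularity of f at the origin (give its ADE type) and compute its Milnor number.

Type E_{6}, Milnor number mu = 6.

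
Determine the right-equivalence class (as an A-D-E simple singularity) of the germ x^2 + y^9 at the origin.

A_{8}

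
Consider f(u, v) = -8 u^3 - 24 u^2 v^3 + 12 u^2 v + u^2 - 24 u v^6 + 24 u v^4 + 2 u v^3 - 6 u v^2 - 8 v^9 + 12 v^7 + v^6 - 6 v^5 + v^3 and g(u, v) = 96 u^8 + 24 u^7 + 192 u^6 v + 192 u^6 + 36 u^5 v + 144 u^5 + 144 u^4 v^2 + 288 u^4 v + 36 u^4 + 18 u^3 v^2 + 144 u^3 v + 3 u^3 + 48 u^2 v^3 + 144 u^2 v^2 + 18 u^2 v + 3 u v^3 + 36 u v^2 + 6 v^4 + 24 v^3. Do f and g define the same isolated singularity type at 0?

The Hessian of f at 0 has rank 1. Corank 1: A-series; mu = 2 gives A_2. The Hessian of g at 0 has rank 0. Corank 2; j^3 = 3*(u + 2*v)^3 is a perfect cube, so E-series; the 4-jet and mu = 7 give E_7. f is A_2 but g is E_7, hence not right-equivalent.

No.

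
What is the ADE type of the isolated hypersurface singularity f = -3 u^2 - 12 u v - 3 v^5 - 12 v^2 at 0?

The Hessian of f at 0 has rank 1. Corank 1: A-series; mu = 4 gives A_4.

A_4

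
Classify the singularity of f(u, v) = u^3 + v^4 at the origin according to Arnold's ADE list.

E_{6}

The Hessian of f at 0 has rank 0. Corank 2; j^3 = u^3 is a perfect cube, so E-series; the 4-jet and mu = 6 give E_6.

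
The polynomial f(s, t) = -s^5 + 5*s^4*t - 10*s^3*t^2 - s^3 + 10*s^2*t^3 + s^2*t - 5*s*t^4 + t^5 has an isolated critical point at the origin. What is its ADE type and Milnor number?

The Hessian of f at 0 has rank 0. Corank 2; j^3 = -s^2*(s - t) has shape L^2 M (L != M), so D-series; mu = 6 gives D_6.

Type D6, Milnor number mu = 6.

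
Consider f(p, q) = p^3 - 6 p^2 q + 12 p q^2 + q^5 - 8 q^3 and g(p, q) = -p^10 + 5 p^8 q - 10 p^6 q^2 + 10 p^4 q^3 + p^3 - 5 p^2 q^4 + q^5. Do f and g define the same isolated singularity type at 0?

The Hessian of f at 0 has rank 0. Corank 2; j^3 = (p - 2*q)^3 is a perfect cube, so E-series; the 5-jet and mu = 8 give E_8. The Hessian of g at 0 has rank 0. Corank 2; j^3 = p^3 is a perfect cube, so E-series; the 5-jet and mu = 8 give E_8. Both have type E_8, hence right-equivalent.

Yes.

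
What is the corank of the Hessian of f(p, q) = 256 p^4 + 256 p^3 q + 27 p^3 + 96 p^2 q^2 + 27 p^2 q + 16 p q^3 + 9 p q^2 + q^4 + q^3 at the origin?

The Hessian at 0 is [[0, 0], [0, 0]] of rank 0; hence corank 2.

2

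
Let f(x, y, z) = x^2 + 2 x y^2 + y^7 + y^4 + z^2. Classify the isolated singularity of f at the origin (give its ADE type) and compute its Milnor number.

Type A_6, Milnor number mu = 6.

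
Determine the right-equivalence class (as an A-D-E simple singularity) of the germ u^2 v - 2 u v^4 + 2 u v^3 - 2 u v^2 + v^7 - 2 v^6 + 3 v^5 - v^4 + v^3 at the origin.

D_{5}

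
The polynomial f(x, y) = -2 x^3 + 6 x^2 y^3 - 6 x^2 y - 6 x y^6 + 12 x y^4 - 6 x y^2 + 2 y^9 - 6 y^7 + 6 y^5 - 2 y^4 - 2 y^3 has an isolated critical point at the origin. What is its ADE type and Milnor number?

Type E_6, Milnor number mu = 6.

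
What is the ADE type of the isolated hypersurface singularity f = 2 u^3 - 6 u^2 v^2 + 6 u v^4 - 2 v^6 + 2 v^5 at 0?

E_{8}

The Hessian of f at 0 has rank 0. Corank 2; j^3 = 2*u^3 is a perfect cube, so E-series; the 5-jet and mu = 8 give E_8.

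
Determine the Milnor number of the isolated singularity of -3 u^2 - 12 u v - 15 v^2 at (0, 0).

The Hessian of f at 0 has rank 2. Corank 0: nondegenerate Morse point, so A_1.

1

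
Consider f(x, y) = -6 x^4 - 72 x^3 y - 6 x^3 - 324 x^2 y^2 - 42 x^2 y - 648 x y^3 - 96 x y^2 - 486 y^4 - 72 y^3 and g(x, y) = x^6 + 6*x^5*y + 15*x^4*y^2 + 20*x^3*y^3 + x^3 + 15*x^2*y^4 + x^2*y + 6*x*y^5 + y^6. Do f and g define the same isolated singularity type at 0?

No.

The Hessian of f at 0 has rank 0. Corank 2; j^3 = -6*(x + 2*y)^2*(x + 3*y) has shape L^2 M (L != M), so D-series; mu = 5 gives D_5. The Hessian of g at 0 has rank 0. Corank 2; j^3 = x^2*(x + y) has shape L^2 M (L != M), so D-series; mu = 7 gives D_7. f is D_5 but g is D_7, hence not right-equivalent.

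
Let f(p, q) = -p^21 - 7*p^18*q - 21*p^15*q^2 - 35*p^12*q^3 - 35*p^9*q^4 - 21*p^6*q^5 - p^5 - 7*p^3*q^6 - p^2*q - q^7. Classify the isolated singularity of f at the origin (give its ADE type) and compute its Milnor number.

Type D_{8}, Milnor number mu = 8.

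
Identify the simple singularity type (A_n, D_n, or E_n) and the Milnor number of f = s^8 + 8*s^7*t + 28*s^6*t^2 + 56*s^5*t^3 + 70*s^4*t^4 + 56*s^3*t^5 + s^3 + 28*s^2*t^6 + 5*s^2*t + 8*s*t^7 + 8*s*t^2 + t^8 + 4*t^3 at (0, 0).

Type D_9, Milnor number mu = 9.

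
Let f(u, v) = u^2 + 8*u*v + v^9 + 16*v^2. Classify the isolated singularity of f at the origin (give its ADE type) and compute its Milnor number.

Type A_{8}, Milnor number mu = 8.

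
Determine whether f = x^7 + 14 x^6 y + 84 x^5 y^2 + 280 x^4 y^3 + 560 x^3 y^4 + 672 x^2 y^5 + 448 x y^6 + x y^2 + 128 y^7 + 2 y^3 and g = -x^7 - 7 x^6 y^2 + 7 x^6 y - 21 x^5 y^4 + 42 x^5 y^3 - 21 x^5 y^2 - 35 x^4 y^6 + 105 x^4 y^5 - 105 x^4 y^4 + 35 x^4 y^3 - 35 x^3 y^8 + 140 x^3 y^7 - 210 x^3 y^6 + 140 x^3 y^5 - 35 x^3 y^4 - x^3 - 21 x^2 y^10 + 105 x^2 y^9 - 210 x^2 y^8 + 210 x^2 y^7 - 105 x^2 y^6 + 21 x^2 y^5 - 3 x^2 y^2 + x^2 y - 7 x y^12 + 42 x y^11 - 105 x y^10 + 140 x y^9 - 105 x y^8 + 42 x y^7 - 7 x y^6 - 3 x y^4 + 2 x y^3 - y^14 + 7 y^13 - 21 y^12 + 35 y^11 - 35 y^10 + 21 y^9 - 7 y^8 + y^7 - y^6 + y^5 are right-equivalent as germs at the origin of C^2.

The Hessian of f at 0 is [[0, 0], [0, 0]] with rank 0, so corank 2. A Groebner basis of the Jacobian ideal J(f) in C{x,y} is {x^6 + y^2/7, y^3, x*y + 2*y^2}; counting standard monomials gives mu = 8. Corank 2; j^3 = y^2*(x + 2*y) has shape L^2 M (L != M), so D-series; mu = 8 gives D_8. The Hessian of g at 0 is [[0, 0], [0, 0]] with rank 0, so corank 2. A Groebner basis of the Jacobian ideal J(g) in C{x,y} is {-x^2 + x*y + y^4 + y^3, x^3 - x*y/7 - y^3/7, x^2 + x*y^2 - x*y - y^3}; counting standard monomials gives mu = 8. Corank 2; j^3 = -x^2*(x - y) has shape L^2 M (L != M), so D-series; mu = 8 gives D_8. Both have type D_8, hence right-equivalent.

Yes.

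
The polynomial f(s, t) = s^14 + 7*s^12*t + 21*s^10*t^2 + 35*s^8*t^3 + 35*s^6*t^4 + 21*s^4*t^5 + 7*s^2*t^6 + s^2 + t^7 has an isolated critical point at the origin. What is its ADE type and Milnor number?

Type A_{6}, Milnor number mu = 6.

The Hessian of f at 0 has rank 1. Corank 1: A-series; mu = 6 gives A_6.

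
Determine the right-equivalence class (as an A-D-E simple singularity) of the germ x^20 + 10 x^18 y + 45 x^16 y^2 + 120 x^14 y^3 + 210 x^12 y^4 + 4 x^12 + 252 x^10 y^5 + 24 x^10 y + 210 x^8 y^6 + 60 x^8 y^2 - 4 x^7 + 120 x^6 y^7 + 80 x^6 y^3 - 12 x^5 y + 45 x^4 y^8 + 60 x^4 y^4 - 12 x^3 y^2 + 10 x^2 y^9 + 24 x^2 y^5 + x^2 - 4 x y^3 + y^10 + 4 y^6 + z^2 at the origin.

A_9

The Hessian of f at 0 has rank 2. Corank 1: A-series; mu = 9 gives A_9.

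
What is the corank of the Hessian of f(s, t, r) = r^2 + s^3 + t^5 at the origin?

2

Hessian at 0 has rank 1.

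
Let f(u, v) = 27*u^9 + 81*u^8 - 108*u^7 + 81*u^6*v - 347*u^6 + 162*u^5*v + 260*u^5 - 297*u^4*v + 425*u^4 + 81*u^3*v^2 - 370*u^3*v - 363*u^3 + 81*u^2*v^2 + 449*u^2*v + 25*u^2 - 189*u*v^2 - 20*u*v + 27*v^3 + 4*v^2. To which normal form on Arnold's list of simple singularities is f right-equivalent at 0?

A2

The Hessian of f at 0 has rank 1. Corank 1: A-series; mu = 2 gives A_2.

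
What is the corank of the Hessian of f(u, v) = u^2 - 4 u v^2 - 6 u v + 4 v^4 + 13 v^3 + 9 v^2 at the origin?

1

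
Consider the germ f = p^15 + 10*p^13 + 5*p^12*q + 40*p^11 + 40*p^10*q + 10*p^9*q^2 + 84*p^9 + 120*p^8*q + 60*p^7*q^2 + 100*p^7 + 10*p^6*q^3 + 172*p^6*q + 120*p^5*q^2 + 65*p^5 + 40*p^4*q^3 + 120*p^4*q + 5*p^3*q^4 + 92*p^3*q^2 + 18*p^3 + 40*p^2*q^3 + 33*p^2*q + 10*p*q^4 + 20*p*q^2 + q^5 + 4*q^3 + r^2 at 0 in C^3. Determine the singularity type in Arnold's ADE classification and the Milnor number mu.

Type D6, Milnor number mu = 6.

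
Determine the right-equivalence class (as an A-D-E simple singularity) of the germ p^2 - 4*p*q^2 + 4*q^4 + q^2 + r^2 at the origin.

The Hessian of f at 0 has rank 3. Corank 0: nondegenerate Morse point, so A_1.

A1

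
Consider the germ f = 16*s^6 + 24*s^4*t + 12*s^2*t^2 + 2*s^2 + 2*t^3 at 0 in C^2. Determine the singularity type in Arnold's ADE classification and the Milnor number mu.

Type A_2, Milnor number mu = 2.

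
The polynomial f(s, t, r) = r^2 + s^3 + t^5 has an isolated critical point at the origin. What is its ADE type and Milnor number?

Type E8, Milnor number mu = 8.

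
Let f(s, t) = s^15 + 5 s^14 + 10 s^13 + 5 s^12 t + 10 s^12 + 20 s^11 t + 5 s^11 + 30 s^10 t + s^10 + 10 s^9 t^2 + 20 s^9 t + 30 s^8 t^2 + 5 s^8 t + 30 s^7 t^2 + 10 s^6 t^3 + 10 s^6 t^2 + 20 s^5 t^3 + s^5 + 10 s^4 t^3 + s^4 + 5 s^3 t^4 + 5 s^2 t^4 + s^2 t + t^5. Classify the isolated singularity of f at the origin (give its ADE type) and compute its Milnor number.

Type D6, Milnor number mu = 6.

The Hessian of f at 0 has rank 0. Corank 2; j^3 = s^2*t has shape L^2 M (L != M), so D-series; mu = 6 gives D_6.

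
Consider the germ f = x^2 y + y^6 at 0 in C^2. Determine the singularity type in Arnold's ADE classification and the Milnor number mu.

The Hessian of f at 0 has rank 0. Corank 2; j^3 = x^2*y has shape L^2 M (L != M), so D-series; mu = 7 gives D_7.

Type D7, Milnor number mu = 7.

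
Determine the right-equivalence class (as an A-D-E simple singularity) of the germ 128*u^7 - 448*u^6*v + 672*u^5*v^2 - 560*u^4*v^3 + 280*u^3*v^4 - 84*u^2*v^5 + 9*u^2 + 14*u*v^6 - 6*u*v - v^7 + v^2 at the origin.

A_6

The Hessian of f at 0 has rank 1. Corank 1: A-series; mu = 6 gives A_6.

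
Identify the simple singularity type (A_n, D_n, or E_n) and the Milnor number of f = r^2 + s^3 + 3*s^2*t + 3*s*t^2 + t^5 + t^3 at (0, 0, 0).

The Hessian of f at 0 is [[0, 0, 0], [0, 0, 0], [0, 0, 2]] with rank 1, so corank 2. A Groebner basis of the Jacobian ideal J(f) in C{s,t,r} is {t^4, s^2 + 2*s*t + t^2, r}; counting standard monomials gives mu = 8. Corank 2; j^3 = (s + t)^3 is a perfect cube, so E-series; the 5-jet and mu = 8 give E_8.

Type E8, Milnor number mu = 8.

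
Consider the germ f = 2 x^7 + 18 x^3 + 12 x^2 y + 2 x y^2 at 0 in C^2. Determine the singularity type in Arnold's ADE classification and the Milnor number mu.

Type D_8, Milnor number mu = 8.

The Hessian of f at 0 has rank 0. Corank 2; j^3 = 2*x*(3*x + y)^2 has shape L^2 M (L != M), so D-series; mu = 8 gives D_8.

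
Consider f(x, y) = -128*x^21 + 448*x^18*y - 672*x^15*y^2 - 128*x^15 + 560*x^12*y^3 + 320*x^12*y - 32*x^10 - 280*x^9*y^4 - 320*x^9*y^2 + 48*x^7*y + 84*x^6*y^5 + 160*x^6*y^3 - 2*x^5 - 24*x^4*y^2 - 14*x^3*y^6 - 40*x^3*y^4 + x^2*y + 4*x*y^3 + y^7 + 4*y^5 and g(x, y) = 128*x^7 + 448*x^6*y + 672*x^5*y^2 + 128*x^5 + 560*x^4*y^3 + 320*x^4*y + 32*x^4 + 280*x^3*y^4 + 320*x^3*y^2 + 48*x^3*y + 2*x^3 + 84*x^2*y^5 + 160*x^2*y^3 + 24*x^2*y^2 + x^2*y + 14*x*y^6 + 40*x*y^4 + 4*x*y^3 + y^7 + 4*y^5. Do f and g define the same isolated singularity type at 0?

The Hessian of f at 0 has rank 0. Corank 2; j^3 = x^2*y has shape L^2 M (L != M), so D-series; mu = 8 gives D_8. The Hessian of g at 0 has rank 0. Corank 2; j^3 = x^2*(2*x + y) has shape L^2 M (L != M), so D-series; mu = 8 gives D_8. Both have type D_8, hence right-equivalent.

Yes.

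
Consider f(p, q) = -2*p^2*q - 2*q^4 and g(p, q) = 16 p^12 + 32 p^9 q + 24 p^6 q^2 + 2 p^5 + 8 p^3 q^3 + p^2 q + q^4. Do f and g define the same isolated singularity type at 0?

Yes.

The Hessian of f at 0 is [[0, 0], [0, 0]] with rank 0, so corank 2. A Groebner basis of the Jacobian ideal J(f) in C{p,q} is {p^3, p^2/4 + q^3, p*q}; counting standard monomials gives mu = 5. Corank 2; j^3 = -2*p^2*q has shape L^2 M (L != M), so D-series; mu = 5 gives D_5. The Hessian of g at 0 is [[0, 0], [0, 0]] with rank 0, so corank 2. A Groebner basis of the Jacobian ideal J(g) in C{p,q} is {p^3, p^2/4 + q^3, p*q}; counting standard monomials gives mu = 5. Corank 2; j^3 = p^2*q has shape L^2 M (L != M), so D-series; mu = 5 gives D_5. Both have type D_5, hence right-equivalent.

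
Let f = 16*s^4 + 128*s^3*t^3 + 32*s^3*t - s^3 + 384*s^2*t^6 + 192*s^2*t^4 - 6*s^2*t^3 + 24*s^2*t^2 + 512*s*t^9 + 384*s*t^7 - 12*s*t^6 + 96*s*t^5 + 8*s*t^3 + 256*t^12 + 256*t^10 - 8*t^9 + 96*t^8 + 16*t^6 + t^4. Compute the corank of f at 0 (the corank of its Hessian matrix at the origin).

2

Hessian at 0 has rank 0.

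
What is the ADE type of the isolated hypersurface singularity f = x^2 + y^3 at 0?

The Hessian of f at 0 is [[2, 0], [0, 0]] with rank 1, so corank 1. A Groebner basis of the Jacobian ideal J(f) in C{x,y} is {y^2, x}; counting standard monomials gives mu = 2. Corank 1: A-series; mu = 2 gives A_2.

A_{2}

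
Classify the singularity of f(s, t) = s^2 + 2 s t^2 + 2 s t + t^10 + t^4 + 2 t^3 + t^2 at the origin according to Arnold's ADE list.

A9

The Hessian of f at 0 has rank 1. Corank 1: A-series; mu = 9 gives A_9.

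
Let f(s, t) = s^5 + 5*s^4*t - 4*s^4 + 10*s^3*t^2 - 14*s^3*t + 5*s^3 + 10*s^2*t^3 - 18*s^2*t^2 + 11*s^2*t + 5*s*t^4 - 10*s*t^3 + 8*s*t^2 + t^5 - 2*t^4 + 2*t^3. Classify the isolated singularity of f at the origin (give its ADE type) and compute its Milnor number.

The Hessian of f at 0 has rank 0. Corank 2; j^3 = (s + t)*(5*s^2 + 6*s*t + 2*t^2) splits into three distinct lines over C (the quadratic factor has nonzero discriminant), so D_4.

Type D4, Milnor number mu = 4.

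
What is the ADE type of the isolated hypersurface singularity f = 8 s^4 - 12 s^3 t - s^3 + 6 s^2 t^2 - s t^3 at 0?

E7

The Hessian of f at 0 has rank 0. Corank 2; j^3 = -s^3 is a perfect cube, so E-series; the 4-jet and mu = 7 give E_7.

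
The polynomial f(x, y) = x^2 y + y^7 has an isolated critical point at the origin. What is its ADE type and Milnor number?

Type D8, Milnor number mu = 8.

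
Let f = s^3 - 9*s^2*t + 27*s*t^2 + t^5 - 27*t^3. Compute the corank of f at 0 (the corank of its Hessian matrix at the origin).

Hessian at 0 has rank 0.

2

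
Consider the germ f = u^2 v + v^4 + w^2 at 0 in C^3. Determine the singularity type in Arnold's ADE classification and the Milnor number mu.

The Hessian of f at 0 is [[0, 0, 0], [0, 0, 0], [0, 0, 2]] with rank 1, so corank 2. A Groebner basis of the Jacobian ideal J(f) in C{u,v,w} is {u^3, u^2/4 + v^3, u*v, w}; counting standard monomials gives mu = 5. Corank 2; j^3 = u^2*v has shape L^2 M (L != M), so D-series; mu = 5 gives D_5.

Type D_5, Milnor number mu = 5.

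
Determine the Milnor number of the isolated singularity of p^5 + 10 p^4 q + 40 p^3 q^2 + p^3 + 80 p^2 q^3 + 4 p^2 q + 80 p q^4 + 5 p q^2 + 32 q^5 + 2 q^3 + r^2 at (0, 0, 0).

6

The Hessian of f at 0 has rank 1. Corank 2; j^3 = (p + q)^2*(p + 2*q) has shape L^2 M (L != M), so D-series; mu = 6 gives D_6.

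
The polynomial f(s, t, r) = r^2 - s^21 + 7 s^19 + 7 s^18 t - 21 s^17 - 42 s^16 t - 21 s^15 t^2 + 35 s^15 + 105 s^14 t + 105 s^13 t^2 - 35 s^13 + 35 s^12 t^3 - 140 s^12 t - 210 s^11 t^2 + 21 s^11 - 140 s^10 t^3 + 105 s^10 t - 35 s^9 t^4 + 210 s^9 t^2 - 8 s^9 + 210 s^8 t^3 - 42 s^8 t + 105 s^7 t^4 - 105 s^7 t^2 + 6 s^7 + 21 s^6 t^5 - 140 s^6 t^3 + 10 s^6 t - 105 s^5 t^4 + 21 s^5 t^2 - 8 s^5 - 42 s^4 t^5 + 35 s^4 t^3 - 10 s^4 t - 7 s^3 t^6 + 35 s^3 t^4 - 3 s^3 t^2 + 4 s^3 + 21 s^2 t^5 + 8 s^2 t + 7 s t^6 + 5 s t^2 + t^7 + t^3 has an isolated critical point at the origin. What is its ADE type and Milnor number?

The Hessian of f at 0 has rank 1. Corank 2; j^3 = (s + t)*(2*s + t)^2 has shape L^2 M (L != M), so D-series; mu = 8 gives D_8.

Type D_8, Milnor number mu = 8.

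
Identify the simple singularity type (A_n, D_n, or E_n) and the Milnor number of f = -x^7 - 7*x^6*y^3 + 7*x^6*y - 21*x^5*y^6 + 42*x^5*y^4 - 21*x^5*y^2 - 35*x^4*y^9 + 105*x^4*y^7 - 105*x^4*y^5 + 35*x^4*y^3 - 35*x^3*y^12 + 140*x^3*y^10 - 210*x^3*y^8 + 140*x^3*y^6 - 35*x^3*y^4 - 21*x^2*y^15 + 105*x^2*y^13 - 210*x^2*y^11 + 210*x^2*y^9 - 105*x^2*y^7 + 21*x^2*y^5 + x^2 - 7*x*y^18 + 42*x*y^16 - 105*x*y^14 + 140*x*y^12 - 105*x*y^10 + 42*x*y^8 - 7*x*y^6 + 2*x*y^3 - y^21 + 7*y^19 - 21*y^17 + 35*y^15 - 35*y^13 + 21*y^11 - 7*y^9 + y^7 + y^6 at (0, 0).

Type A_6, Milnor number mu = 6.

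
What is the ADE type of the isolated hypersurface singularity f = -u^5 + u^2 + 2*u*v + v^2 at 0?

A_4

The Hessian of f at 0 has rank 1. Corank 1: A-series; mu = 4 gives A_4.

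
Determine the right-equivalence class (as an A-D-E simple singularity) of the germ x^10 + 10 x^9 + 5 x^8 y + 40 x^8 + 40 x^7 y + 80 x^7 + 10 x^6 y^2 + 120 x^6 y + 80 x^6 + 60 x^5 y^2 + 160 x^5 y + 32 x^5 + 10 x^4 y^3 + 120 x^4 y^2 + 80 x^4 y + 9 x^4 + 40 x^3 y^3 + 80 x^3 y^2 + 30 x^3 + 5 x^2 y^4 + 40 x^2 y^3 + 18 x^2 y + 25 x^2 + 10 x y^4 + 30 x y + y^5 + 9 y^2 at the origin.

A_{4}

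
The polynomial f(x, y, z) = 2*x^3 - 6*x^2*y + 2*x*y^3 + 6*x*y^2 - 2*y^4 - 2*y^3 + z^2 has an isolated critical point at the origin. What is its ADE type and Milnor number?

The Hessian of f at 0 has rank 1. Corank 2; j^3 = 2*(x - y)^3 is a perfect cube, so E-series; the 4-jet and mu = 7 give E_7.

Type E7, Milnor number mu = 7.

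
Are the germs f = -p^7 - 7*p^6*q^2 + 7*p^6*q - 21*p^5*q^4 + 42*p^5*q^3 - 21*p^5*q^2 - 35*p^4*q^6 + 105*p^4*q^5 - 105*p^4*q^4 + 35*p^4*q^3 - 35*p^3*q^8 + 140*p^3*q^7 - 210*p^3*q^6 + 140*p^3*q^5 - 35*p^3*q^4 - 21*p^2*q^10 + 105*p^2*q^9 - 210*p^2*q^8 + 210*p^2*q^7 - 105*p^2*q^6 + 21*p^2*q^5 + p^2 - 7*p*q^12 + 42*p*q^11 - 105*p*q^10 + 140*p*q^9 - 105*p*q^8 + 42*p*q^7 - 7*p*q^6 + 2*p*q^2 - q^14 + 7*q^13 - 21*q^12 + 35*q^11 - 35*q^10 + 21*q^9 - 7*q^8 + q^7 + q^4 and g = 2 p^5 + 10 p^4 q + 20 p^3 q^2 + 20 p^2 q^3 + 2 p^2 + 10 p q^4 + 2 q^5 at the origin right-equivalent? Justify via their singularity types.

The Hessian of f at 0 has rank 1. Corank 1: A-series; mu = 6 gives A_6. The Hessian of g at 0 has rank 1. Corank 1: A-series; mu = 4 gives A_4. f is A_6 but g is A_4, hence not right-equivalent.

No.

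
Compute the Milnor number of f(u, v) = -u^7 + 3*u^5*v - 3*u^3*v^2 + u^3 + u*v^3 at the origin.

7

The Hessian of f at 0 has rank 0. Corank 2; j^3 = u^3 is a perfect cube, so E-series; the 4-jet and mu = 7 give E_7.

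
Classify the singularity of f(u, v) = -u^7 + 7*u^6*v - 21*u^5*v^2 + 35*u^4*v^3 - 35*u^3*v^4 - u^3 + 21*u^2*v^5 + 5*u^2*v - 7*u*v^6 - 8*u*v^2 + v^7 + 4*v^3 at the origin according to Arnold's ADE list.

The Hessian of f at 0 is [[0, 0], [0, 0]] with rank 0, so corank 2. A Groebner basis of the Jacobian ideal J(f) in C{u,v} is {-u*v/7 + v^6 + 2*v^2/7, u*v^2 - 2*v^3, u^2 - 3*u*v + 2*v^2}; counting standard monomials gives mu = 8. Corank 2; j^3 = -(u - 2*v)^2*(u - v) has shape L^2 M (L != M), so D-series; mu = 8 gives D_8.

D8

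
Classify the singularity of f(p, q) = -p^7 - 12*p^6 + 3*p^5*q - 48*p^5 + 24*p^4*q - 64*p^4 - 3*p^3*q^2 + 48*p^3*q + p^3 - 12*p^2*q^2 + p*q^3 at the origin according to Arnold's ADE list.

The Hessian of f at 0 is [[0, 0], [0, 0]] with rank 0, so corank 2. A Groebner basis of the Jacobian ideal J(f) in C{p,q} is {3*p^2/16 + q^4 + q^3/16, p^3, p^2*q - p^2/16 - q^3/48, -p^2/2 + p*q^2 - q^3/6}; counting standard monomials gives mu = 7. Corank 2; j^3 = p^3 is a perfect cube, so E-series; the 4-jet and mu = 7 give E_7.

E7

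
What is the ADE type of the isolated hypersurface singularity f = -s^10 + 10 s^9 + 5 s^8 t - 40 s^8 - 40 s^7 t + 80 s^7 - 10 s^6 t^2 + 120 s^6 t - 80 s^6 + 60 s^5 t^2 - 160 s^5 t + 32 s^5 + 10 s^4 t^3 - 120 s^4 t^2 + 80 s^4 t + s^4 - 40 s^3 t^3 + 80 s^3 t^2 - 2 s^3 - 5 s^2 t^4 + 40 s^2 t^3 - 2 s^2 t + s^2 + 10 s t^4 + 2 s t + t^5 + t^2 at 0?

A_{4}

The Hessian of f at 0 is [[2, 2], [2, 2]] with rank 1, so corank 1. A Groebner basis of the Jacobian ideal J(f) in C{s,t} is {s/2 + t^3 - t^2/2 + t/2, s^2 - s - t, s*t + s/2 + t^2/2 + t/2}; counting standard monomials gives mu = 4. Corank 1: A-series; mu = 4 gives A_4.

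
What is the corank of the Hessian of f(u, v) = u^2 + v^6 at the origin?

1

Hessian at 0 has rank 1.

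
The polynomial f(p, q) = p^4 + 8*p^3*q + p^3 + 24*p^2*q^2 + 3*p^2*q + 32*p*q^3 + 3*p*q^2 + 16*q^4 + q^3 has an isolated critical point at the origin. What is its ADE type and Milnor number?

Type E_{6}, Milnor number mu = 6.

The Hessian of f at 0 is [[0, 0], [0, 0]] with rank 0, so corank 2. A Groebner basis of the Jacobian ideal J(f) in C{p,q} is {q^4, p*q^2 + 4*q^3/3, p^2 + 2*p*q + q^2}; counting standard monomials gives mu = 6. Corank 2; j^3 = (p + q)^3 is a perfect cube, so E-series; the 4-jet and mu = 6 give E_6.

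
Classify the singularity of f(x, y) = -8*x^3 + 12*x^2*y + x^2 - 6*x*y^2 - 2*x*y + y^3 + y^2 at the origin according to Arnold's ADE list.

The Hessian of f at 0 has rank 1. Corank 1: A-series; mu = 2 gives A_2.

A2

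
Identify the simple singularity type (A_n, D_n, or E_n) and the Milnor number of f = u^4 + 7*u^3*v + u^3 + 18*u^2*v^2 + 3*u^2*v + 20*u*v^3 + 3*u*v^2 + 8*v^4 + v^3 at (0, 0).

The Hessian of f at 0 has rank 0. Corank 2; j^3 = (u + v)^3 is a perfect cube, so E-series; the 4-jet and mu = 7 give E_7.

Type E_{7}, Milnor number mu = 7.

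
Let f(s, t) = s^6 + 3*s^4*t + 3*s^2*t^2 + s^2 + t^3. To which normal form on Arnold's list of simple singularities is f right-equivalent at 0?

A2

The Hessian of f at 0 has rank 1. Corank 1: A-series; mu = 2 gives A_2.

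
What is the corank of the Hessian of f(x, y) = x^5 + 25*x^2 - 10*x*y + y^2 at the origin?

1

Hessian at 0 has rank 1.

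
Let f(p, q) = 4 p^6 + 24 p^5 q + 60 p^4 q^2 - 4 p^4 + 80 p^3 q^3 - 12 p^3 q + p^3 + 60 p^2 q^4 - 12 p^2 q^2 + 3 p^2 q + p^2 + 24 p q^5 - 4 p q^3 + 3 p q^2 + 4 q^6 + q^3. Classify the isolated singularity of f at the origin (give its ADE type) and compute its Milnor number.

The Hessian of f at 0 has rank 1. Corank 1: A-series; mu = 2 gives A_2.

Type A_2, Milnor number mu = 2.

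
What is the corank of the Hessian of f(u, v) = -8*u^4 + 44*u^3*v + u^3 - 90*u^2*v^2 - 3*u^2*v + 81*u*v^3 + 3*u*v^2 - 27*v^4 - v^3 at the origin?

2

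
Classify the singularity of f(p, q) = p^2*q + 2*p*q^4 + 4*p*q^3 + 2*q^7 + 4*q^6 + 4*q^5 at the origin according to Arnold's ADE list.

D_{8}

The Hessian of f at 0 is [[0, 0], [0, 0]] with rank 0, so corank 2. A Groebner basis of the Jacobian ideal J(f) in C{p,q} is {-p^2/6 + p*q^3 - 8*p*q^2/3 + 14*p*q/3 + 28*q^3/3, p*q + q^4 + 2*q^3, p^3 - 4*p^2/3 - 16*p*q^2/3 + 16*p*q/3 + 32*q^3/3, p^2*q + 2*p^2/3 + 20*p*q^2/3 - 32*p*q/3 - 64*q^3/3}; counting standard monomials gives mu = 8. Corank 2; j^3 = p^2*q has shape L^2 M (L != M), so D-series; mu = 8 gives D_8.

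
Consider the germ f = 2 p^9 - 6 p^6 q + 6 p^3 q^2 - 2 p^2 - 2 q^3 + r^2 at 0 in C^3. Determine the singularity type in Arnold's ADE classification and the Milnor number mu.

The Hessian of f at 0 is [[-4, 0, 0], [0, 0, 0], [0, 0, 2]] with rank 2, so corank 1. A Groebner basis of the Jacobian ideal J(f) in C{p,q,r} is {q^2, p, r}; counting standard monomials gives mu = 2. Corank 1: A-series; mu = 2 gives A_2.

Type A_2, Milnor number mu = 2.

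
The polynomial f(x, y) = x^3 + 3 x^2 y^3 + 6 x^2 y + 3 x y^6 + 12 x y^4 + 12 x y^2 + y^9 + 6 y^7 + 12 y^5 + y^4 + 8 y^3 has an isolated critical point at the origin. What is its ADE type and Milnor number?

Type E_{6}, Milnor number mu = 6.

The Hessian of f at 0 has rank 0. Corank 2; j^3 = (x + 2*y)^3 is a perfect cube, so E-series; the 4-jet and mu = 6 give E_6.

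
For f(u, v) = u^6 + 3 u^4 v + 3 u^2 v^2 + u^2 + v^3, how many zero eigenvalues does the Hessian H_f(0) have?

The Hessian at 0 is [[2, 0], [0, 0]] of rank 1; hence corank 1.

1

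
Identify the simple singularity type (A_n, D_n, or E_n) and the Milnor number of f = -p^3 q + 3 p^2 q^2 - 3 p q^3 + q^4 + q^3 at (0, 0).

The Hessian of f at 0 has rank 0. Corank 2; j^3 = q^3 is a perfect cube, so E-series; the 4-jet and mu = 7 give E_7.

Type E_{7}, Milnor number mu = 7.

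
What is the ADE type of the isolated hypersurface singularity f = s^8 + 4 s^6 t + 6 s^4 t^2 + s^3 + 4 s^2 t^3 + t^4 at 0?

E_{6}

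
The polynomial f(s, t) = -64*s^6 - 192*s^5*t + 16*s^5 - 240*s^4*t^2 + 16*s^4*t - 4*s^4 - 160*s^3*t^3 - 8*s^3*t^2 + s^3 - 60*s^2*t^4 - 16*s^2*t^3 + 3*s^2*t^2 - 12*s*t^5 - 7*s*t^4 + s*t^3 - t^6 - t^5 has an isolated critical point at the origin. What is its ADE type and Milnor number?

The Hessian of f at 0 has rank 0. Corank 2; j^3 = s^3 is a perfect cube, so E-series; the 4-jet and mu = 7 give E_7.

Type E_7, Milnor number mu = 7.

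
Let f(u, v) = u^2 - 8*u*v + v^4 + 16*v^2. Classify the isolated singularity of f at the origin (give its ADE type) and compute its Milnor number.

Type A_{3}, Milnor number mu = 3.

The Hessian of f at 0 is [[2, -8], [-8, 32]] with rank 1, so corank 1. A Groebner basis of the Jacobian ideal J(f) in C{u,v} is {v^3, u - 4*v}; counting standard monomials gives mu = 3. Corank 1: A-series; mu = 3 gives A_3.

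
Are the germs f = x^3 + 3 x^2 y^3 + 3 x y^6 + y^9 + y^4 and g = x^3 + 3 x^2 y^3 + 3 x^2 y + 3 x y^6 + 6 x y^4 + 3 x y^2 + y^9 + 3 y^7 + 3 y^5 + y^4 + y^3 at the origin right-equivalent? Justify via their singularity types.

Yes.

The Hessian of f at 0 has rank 0. Corank 2; j^3 = x^3 is a perfect cube, so E-series; the 4-jet and mu = 6 give E_6. The Hessian of g at 0 has rank 0. Corank 2; j^3 = (x + y)^3 is a perfect cube, so E-series; the 4-jet and mu = 6 give E_6. Both have type E_6, hence right-equivalent.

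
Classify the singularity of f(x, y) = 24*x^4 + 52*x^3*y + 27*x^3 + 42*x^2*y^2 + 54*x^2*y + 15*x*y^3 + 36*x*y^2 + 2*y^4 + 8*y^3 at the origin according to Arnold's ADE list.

E_7

The Hessian of f at 0 is [[0, 0], [0, 0]] with rank 0, so corank 2. A Groebner basis of the Jacobian ideal J(f) in C{x,y} is {19683*x^2/4 + 6561*x*y + y^4 - 27*y^3/4 + 2187*y^2, x^3 + 189*x^2/2 + 126*x*y + y^3/6 + 42*y^2, x^2*y - 405*x^2/4 - 135*x*y - 11*y^3/36 - 45*y^2, 81*x^2 + x*y^2 + 108*x*y + 5*y^3/9 + 36*y^2}; counting standard monomials gives mu = 7. Corank 2; j^3 = (3*x + 2*y)^3 is a perfect cube, so E-series; the 4-jet and mu = 7 give E_7.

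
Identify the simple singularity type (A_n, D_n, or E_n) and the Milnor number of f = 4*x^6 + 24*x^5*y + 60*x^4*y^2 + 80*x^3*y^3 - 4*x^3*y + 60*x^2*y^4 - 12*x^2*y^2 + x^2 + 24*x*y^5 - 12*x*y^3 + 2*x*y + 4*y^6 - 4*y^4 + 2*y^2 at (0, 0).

Type A_1, Milnor number mu = 1.

The Hessian of f at 0 is [[2, 2], [2, 4]] with rank 2, so corank 0. A Groebner basis of the Jacobian ideal J(f) in C{x,y} is {x, y}; counting standard monomials gives mu = 1. Corank 0: nondegenerate Morse point, so A_1.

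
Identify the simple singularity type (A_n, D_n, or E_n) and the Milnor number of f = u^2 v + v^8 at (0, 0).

The Hessian of f at 0 is [[0, 0], [0, 0]] with rank 0, so corank 2. A Groebner basis of the Jacobian ideal J(f) in C{u,v} is {u^2/8 + v^7, u^3, u*v}; counting standard monomials gives mu = 9. Corank 2; j^3 = u^2*v has shape L^2 M (L != M), so D-series; mu = 9 gives D_9.

Type D_{9}, Milnor number mu = 9.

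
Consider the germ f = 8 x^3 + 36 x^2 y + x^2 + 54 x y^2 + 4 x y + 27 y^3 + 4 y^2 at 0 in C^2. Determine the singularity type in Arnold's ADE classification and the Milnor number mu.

The Hessian of f at 0 is [[2, 4], [4, 8]] with rank 1, so corank 1. A Groebner basis of the Jacobian ideal J(f) in C{x,y} is {y^2, x + 2*y}; counting standard monomials gives mu = 2. Corank 1: A-series; mu = 2 gives A_2.

Type A_2, Milnor number mu = 2.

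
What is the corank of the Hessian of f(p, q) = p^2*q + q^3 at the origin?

2

Hessian at 0 has rank 0.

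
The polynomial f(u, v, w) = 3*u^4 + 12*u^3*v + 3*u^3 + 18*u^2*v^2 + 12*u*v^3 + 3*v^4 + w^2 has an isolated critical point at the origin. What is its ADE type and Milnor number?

The Hessian of f at 0 has rank 1. Corank 2; j^3 = 3*u^3 is a perfect cube, so E-series; the 4-jet and mu = 6 give E_6.

Type E_6, Milnor number mu = 6.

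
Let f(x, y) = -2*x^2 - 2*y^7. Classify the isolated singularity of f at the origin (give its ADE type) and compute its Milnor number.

Type A_{6}, Milnor number mu = 6.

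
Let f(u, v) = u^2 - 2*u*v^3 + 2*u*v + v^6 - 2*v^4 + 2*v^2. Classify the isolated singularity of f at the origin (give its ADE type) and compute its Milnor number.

The Hessian of f at 0 is [[2, 2], [2, 4]] with rank 2, so corank 0. A Groebner basis of the Jacobian ideal J(f) in C{u,v} is {u, v}; counting standard monomials gives mu = 1. Corank 0: nondegenerate Morse point, so A_1.

Type A_{1}, Milnor number mu = 1.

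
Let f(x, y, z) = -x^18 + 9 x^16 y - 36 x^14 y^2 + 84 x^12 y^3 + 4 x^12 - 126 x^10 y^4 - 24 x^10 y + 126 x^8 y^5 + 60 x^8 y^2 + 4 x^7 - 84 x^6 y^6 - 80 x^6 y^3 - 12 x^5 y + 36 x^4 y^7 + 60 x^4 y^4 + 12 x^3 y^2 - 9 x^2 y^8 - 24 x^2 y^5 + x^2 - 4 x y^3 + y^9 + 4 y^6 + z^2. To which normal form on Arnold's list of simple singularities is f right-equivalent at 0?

The Hessian of f at 0 is [[2, 0, 0], [0, 0, 0], [0, 0, 2]] with rank 2, so corank 1. A Groebner basis of the Jacobian ideal J(f) in C{x,y,z} is {x^2*y^2, x^3, -x/2 + y^3, z}; counting standard monomials gives mu = 8. Corank 1: A-series; mu = 8 gives A_8.

A8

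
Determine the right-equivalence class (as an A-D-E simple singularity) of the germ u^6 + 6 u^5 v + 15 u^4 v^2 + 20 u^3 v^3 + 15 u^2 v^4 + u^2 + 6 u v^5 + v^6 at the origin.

The Hessian of f at 0 has rank 1. Corank 1: A-series; mu = 5 gives A_5.

A_{5}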